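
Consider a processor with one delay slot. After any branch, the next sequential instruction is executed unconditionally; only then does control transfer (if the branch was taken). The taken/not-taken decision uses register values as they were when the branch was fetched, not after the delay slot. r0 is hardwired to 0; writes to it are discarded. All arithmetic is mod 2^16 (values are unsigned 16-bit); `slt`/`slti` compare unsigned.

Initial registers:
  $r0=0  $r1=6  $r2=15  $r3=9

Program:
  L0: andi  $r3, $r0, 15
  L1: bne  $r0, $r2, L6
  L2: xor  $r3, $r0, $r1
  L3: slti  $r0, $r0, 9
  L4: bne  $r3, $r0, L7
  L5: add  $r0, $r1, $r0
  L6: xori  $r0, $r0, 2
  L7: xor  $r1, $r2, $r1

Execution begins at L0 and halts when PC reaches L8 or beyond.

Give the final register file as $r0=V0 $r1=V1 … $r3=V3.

PC=0  andi  $r3, $r0, 15     | $r0=0 $r1=6 $r2=15 $r3=0
PC=1  bne  $r0, $r2, L6      | $r0=0 $r1=6 $r2=15 $r3=0  [TAKEN]
PC=2  xor  $r3, $r0, $r1     | $r0=0 $r1=6 $r2=15 $r3=6
PC=6  xori  $r0, $r0, 2      | $r0=0 $r1=6 $r2=15 $r3=6
PC=7  xor  $r1, $r2, $r1     | $r0=0 $r1=9 $r2=15 $r3=6

$r0=0 $r1=9 $r2=15 $r3=6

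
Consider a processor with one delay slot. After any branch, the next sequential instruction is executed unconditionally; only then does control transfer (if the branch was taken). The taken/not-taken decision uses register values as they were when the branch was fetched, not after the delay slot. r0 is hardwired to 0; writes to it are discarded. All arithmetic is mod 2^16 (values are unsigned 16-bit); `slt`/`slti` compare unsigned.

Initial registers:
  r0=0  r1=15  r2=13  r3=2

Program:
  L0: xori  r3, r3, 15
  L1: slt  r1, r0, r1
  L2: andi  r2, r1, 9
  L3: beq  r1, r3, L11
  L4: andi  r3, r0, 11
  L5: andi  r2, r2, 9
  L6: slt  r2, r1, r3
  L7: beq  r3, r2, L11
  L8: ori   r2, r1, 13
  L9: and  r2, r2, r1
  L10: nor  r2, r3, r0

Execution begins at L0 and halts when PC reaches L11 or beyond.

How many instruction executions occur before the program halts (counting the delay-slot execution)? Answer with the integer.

9

  step pc=0: xori  r3, r3, 15  regs=(0,15,13,13)
  step pc=1: slt  r1, r0, r1  regs=(0,1,13,13)
  step pc=2: andi  r2, r1, 9  regs=(0,1,1,13)
  step pc=3: beq  r1, r3, L11  cond=F  regs=(0,1,1,13)
  step pc=4: andi  r3, r0, 11  regs=(0,1,1,0)
  step pc=5: andi  r2, r2, 9  regs=(0,1,1,0)
  step pc=6: slt  r2, r1, r3  regs=(0,1,0,0)
  step pc=7: beq  r3, r2, L11  cond=T  regs=(0,1,0,0)
  step pc=8: ori   r2, r1, 13  regs=(0,1,13,0)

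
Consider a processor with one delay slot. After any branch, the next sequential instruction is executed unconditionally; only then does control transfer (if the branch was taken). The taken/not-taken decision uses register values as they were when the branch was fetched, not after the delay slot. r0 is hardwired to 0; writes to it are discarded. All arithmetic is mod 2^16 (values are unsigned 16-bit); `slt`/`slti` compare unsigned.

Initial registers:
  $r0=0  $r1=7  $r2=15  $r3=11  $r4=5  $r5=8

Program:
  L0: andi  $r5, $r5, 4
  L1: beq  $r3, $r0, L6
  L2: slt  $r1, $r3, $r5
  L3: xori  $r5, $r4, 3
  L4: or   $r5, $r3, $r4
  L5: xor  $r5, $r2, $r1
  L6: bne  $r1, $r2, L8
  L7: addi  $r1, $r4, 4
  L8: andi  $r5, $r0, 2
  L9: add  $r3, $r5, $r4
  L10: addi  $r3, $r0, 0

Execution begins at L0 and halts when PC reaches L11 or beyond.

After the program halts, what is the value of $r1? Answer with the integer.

9

#0 andi  $r5, $r5, 4 ; 0/7/15/11/5/0
#1 beq  $r3, $r0, L6 ; 0/7/15/11/5/0 ; →fallthru
#2 slt  $r1, $r3, $r5 ; 0/0/15/11/5/0
#3 xori  $r5, $r4, 3 ; 0/0/15/11/5/6
#4 or   $r5, $r3, $r4 ; 0/0/15/11/5/15
#5 xor  $r5, $r2, $r1 ; 0/0/15/11/5/15
#6 bne  $r1, $r2, L8 ; 0/0/15/11/5/15 ; →target
#7 addi  $r1, $r4, 4 ; 0/9/15/11/5/15
#8 andi  $r5, $r0, 2 ; 0/9/15/11/5/0
#9 add  $r3, $r5, $r4 ; 0/9/15/5/5/0
#10 addi  $r3, $r0, 0 ; 0/9/15/0/5/0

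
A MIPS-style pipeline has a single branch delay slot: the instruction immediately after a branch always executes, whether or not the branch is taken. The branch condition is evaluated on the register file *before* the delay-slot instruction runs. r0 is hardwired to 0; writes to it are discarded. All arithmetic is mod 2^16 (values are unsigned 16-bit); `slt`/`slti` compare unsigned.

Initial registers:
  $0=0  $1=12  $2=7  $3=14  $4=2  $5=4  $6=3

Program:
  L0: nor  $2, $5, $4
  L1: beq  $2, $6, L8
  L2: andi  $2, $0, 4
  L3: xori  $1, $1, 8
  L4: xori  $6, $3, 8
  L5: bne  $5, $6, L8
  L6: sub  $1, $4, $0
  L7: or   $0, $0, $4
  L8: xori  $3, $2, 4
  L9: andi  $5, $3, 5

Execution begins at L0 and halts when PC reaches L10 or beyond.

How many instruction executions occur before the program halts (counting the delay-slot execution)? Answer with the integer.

9

PC=0  nor  $2, $5, $4        | $0=0 $1=12 $2=65529 $3=14 $4=2 $5=4 $6=3
PC=1  beq  $2, $6, L8        | $0=0 $1=12 $2=65529 $3=14 $4=2 $5=4 $6=3  [not taken]
PC=2  andi  $2, $0, 4        | $0=0 $1=12 $2=0 $3=14 $4=2 $5=4 $6=3
PC=3  xori  $1, $1, 8        | $0=0 $1=4 $2=0 $3=14 $4=2 $5=4 $6=3
PC=4  xori  $6, $3, 8        | $0=0 $1=4 $2=0 $3=14 $4=2 $5=4 $6=6
PC=5  bne  $5, $6, L8        | $0=0 $1=4 $2=0 $3=14 $4=2 $5=4 $6=6  [TAKEN]
PC=6  sub  $1, $4, $0        | $0=0 $1=2 $2=0 $3=14 $4=2 $5=4 $6=6
PC=8  xori  $3, $2, 4        | $0=0 $1=2 $2=0 $3=4 $4=2 $5=4 $6=6
PC=9  andi  $5, $3, 5        | $0=0 $1=2 $2=0 $3=4 $4=2 $5=4 $6=6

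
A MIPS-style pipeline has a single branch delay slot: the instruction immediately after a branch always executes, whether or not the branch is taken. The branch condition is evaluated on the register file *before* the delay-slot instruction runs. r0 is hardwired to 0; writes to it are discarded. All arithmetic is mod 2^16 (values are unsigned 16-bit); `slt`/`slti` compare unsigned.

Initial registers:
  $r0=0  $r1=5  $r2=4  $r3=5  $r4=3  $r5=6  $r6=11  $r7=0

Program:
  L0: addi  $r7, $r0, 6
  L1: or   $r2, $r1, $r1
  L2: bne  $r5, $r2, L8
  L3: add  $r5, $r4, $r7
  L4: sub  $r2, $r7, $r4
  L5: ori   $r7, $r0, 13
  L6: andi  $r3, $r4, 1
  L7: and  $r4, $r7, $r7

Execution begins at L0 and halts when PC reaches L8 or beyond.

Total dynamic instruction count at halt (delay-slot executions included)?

  step pc=0: addi  $r7, $r0, 6  regs=(0,5,4,5,3,6,11,6)
  step pc=1: or   $r2, $r1, $r1  regs=(0,5,5,5,3,6,11,6)
  step pc=2: bne  $r5, $r2, L8  cond=T  regs=(0,5,5,5,3,6,11,6)
  step pc=3: add  $r5, $r4, $r7  regs=(0,5,5,5,3,9,11,6)

4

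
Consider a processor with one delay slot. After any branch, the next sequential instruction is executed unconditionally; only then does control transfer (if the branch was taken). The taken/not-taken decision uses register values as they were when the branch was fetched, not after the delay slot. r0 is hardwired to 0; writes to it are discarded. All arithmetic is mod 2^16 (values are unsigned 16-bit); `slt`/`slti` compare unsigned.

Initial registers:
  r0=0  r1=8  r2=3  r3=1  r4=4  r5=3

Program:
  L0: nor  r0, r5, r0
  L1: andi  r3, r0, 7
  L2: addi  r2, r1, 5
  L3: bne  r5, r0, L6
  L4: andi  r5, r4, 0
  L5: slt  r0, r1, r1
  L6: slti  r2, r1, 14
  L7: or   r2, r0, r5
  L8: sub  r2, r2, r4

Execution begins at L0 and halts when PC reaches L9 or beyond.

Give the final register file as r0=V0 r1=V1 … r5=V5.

r0=0 r1=8 r2=65532 r3=0 r4=4 r5=0

#0 nor  r0, r5, r0 ; 0/8/3/1/4/3
#1 andi  r3, r0, 7 ; 0/8/3/0/4/3
#2 addi  r2, r1, 5 ; 0/8/13/0/4/3
#3 bne  r5, r0, L6 ; 0/8/13/0/4/3 ; →target
#4 andi  r5, r4, 0 ; 0/8/13/0/4/0
#6 slti  r2, r1, 14 ; 0/8/1/0/4/0
#7 or   r2, r0, r5 ; 0/8/0/0/4/0
#8 sub  r2, r2, r4 ; 0/8/65532/0/4/0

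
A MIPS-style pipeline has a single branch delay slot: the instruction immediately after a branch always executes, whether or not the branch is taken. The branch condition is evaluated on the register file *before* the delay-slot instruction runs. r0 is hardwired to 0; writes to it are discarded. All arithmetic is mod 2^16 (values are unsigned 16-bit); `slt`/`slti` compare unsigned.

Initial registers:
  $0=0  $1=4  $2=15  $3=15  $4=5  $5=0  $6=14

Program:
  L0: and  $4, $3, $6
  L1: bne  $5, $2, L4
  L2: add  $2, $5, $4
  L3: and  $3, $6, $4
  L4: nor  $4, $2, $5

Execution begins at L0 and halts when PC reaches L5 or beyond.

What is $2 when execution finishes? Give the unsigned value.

  step pc=0: and  $4, $3, $6  regs=(0,4,15,15,14,0,14)
  step pc=1: bne  $5, $2, L4  cond=T  regs=(0,4,15,15,14,0,14)
  step pc=2: add  $2, $5, $4  regs=(0,4,14,15,14,0,14)
  step pc=4: nor  $4, $2, $5  regs=(0,4,14,15,65521,0,14)

14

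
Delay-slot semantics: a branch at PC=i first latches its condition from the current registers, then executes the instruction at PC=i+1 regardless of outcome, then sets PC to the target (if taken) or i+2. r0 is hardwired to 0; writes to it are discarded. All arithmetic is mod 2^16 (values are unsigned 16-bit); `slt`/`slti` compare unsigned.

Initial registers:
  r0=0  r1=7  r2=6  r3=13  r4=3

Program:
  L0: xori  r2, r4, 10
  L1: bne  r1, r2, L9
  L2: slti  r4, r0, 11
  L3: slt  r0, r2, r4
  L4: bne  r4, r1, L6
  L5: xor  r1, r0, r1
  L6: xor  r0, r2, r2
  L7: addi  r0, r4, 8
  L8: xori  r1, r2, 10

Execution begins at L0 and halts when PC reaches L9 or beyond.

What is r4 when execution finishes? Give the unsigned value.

1

[0] xori  r2, r4, 10  →  {r0:0, r1:7, r2:9, r3:13, r4:3}
[1] bne  r1, r2, L9  →  {r0:0, r1:7, r2:9, r3:13, r4:3}  ⟨branch taken⟩
[2] slti  r4, r0, 11  →  {r0:0, r1:7, r2:9, r3:13, r4:1}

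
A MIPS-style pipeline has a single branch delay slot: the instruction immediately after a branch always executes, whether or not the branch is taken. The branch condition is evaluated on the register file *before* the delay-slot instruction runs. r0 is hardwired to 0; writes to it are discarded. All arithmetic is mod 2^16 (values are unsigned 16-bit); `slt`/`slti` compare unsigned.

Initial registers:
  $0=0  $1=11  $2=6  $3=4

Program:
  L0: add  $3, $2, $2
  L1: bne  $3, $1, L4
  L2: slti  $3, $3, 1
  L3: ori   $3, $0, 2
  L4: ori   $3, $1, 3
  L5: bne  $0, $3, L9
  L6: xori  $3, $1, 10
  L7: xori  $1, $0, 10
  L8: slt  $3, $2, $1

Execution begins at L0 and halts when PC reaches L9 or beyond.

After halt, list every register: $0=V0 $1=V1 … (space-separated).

$0=0 $1=11 $2=6 $3=1

[0] add  $3, $2, $2  →  {$0:0, $1:11, $2:6, $3:12}
[1] bne  $3, $1, L4  →  {$0:0, $1:11, $2:6, $3:12}  ⟨branch taken⟩
[2] slti  $3, $3, 1  →  {$0:0, $1:11, $2:6, $3:0}
[4] ori   $3, $1, 3  →  {$0:0, $1:11, $2:6, $3:11}
[5] bne  $0, $3, L9  →  {$0:0, $1:11, $2:6, $3:11}  ⟨branch taken⟩
[6] xori  $3, $1, 10  →  {$0:0, $1:11, $2:6, $3:1}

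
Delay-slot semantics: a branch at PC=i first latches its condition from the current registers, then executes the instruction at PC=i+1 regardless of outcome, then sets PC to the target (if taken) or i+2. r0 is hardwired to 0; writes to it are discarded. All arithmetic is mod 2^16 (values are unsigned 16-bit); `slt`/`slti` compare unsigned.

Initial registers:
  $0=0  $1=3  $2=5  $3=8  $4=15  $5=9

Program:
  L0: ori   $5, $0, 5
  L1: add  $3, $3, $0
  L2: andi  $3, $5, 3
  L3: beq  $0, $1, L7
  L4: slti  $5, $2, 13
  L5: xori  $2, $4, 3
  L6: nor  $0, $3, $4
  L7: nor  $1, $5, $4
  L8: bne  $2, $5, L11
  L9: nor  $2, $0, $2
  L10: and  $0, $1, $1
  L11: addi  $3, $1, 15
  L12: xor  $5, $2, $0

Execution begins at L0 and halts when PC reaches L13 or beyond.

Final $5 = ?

PC=0  ori   $5, $0, 5        | $0=0 $1=3 $2=5 $3=8 $4=15 $5=5
PC=1  add  $3, $3, $0        | $0=0 $1=3 $2=5 $3=8 $4=15 $5=5
PC=2  andi  $3, $5, 3        | $0=0 $1=3 $2=5 $3=1 $4=15 $5=5
PC=3  beq  $0, $1, L7        | $0=0 $1=3 $2=5 $3=1 $4=15 $5=5  [not taken]
PC=4  slti  $5, $2, 13       | $0=0 $1=3 $2=5 $3=1 $4=15 $5=1
PC=5  xori  $2, $4, 3        | $0=0 $1=3 $2=12 $3=1 $4=15 $5=1
PC=6  nor  $0, $3, $4        | $0=0 $1=3 $2=12 $3=1 $4=15 $5=1
PC=7  nor  $1, $5, $4        | $0=0 $1=65520 $2=12 $3=1 $4=15 $5=1
PC=8  bne  $2, $5, L11       | $0=0 $1=65520 $2=12 $3=1 $4=15 $5=1  [TAKEN]
PC=9  nor  $2, $0, $2        | $0=0 $1=65520 $2=65523 $3=1 $4=15 $5=1
PC=11 addi  $3, $1, 15       | $0=0 $1=65520 $2=65523 $3=65535 $4=15 $5=1
PC=12 xor  $5, $2, $0        | $0=0 $1=65520 $2=65523 $3=65535 $4=15 $5=65523

65523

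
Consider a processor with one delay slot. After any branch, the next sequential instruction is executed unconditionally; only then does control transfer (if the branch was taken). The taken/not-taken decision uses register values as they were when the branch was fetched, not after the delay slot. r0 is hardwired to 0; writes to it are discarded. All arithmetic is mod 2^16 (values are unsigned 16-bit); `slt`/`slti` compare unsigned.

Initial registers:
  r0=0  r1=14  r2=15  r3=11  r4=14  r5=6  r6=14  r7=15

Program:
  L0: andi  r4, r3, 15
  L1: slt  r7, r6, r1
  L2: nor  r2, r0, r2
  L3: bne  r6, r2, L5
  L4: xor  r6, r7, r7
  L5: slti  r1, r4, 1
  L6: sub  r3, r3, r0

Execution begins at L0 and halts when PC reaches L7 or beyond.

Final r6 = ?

0

[0] andi  r4, r3, 15  →  {r0:0, r1:14, r2:15, r3:11, r4:11, r5:6, r6:14, r7:15}
[1] slt  r7, r6, r1  →  {r0:0, r1:14, r2:15, r3:11, r4:11, r5:6, r6:14, r7:0}
[2] nor  r2, r0, r2  →  {r0:0, r1:14, r2:65520, r3:11, r4:11, r5:6, r6:14, r7:0}
[3] bne  r6, r2, L5  →  {r0:0, r1:14, r2:65520, r3:11, r4:11, r5:6, r6:14, r7:0}  ⟨branch taken⟩
[4] xor  r6, r7, r7  →  {r0:0, r1:14, r2:65520, r3:11, r4:11, r5:6, r6:0, r7:0}
[5] slti  r1, r4, 1  →  {r0:0, r1:0, r2:65520, r3:11, r4:11, r5:6, r6:0, r7:0}
[6] sub  r3, r3, r0  →  {r0:0, r1:0, r2:65520, r3:11, r4:11, r5:6, r6:0, r7:0}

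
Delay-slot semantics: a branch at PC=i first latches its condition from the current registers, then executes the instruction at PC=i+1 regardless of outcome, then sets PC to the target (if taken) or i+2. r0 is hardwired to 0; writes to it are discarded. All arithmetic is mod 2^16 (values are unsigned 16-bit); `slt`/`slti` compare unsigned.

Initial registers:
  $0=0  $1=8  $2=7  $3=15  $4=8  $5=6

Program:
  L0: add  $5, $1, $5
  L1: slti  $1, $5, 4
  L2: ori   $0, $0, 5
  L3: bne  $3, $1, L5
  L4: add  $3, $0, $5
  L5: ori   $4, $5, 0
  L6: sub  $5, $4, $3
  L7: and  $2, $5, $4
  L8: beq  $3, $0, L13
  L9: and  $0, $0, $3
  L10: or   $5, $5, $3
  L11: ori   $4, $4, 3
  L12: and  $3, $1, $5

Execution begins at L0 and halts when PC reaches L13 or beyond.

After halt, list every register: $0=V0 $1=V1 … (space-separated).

[0] add  $5, $1, $5  →  {$0:0, $1:8, $2:7, $3:15, $4:8, $5:14}
[1] slti  $1, $5, 4  →  {$0:0, $1:0, $2:7, $3:15, $4:8, $5:14}
[2] ori   $0, $0, 5  →  {$0:0, $1:0, $2:7, $3:15, $4:8, $5:14}
[3] bne  $3, $1, L5  →  {$0:0, $1:0, $2:7, $3:15, $4:8, $5:14}  ⟨branch taken⟩
[4] add  $3, $0, $5  →  {$0:0, $1:0, $2:7, $3:14, $4:8, $5:14}
[5] ori   $4, $5, 0  →  {$0:0, $1:0, $2:7, $3:14, $4:14, $5:14}
[6] sub  $5, $4, $3  →  {$0:0, $1:0, $2:7, $3:14, $4:14, $5:0}
[7] and  $2, $5, $4  →  {$0:0, $1:0, $2:0, $3:14, $4:14, $5:0}
[8] beq  $3, $0, L13  →  {$0:0, $1:0, $2:0, $3:14, $4:14, $5:0}  ⟨branch fallthrough⟩
[9] and  $0, $0, $3  →  {$0:0, $1:0, $2:0, $3:14, $4:14, $5:0}
[10] or   $5, $5, $3  →  {$0:0, $1:0, $2:0, $3:14, $4:14, $5:14}
[11] ori   $4, $4, 3  →  {$0:0, $1:0, $2:0, $3:14, $4:15, $5:14}
[12] and  $3, $1, $5  →  {$0:0, $1:0, $2:0, $3:0, $4:15, $5:14}

$0=0 $1=0 $2=0 $3=0 $4=15 $5=14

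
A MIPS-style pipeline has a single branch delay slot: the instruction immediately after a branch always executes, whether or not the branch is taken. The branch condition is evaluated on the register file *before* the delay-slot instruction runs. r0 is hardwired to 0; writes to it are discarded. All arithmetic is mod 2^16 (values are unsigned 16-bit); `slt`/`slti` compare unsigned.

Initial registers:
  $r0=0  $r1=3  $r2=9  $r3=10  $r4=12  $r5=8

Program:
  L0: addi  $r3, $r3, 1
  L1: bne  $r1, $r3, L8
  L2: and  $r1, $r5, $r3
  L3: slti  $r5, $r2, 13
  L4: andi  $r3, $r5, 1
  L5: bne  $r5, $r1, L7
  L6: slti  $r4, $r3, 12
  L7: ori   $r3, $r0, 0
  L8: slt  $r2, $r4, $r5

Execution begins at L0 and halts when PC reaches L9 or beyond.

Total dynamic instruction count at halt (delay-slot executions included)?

PC=0  addi  $r3, $r3, 1      | $r0=0 $r1=3 $r2=9 $r3=11 $r4=12 $r5=8
PC=1  bne  $r1, $r3, L8      | $r0=0 $r1=3 $r2=9 $r3=11 $r4=12 $r5=8  [TAKEN]
PC=2  and  $r1, $r5, $r3     | $r0=0 $r1=8 $r2=9 $r3=11 $r4=12 $r5=8
PC=8  slt  $r2, $r4, $r5     | $r0=0 $r1=8 $r2=0 $r3=11 $r4=12 $r5=8

4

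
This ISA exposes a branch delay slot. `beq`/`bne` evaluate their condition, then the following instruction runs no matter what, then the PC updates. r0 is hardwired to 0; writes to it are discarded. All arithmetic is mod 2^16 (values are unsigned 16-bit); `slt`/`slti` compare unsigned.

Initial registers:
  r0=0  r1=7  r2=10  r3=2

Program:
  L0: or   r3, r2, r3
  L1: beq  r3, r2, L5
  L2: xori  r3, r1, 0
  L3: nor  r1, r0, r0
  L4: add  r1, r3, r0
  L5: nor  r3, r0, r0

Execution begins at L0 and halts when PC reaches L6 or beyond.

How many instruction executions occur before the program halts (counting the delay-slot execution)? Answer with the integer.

4

#0 or   r3, r2, r3 ; 0/7/10/10
#1 beq  r3, r2, L5 ; 0/7/10/10 ; →target
#2 xori  r3, r1, 0 ; 0/7/10/7
#5 nor  r3, r0, r0 ; 0/7/10/65535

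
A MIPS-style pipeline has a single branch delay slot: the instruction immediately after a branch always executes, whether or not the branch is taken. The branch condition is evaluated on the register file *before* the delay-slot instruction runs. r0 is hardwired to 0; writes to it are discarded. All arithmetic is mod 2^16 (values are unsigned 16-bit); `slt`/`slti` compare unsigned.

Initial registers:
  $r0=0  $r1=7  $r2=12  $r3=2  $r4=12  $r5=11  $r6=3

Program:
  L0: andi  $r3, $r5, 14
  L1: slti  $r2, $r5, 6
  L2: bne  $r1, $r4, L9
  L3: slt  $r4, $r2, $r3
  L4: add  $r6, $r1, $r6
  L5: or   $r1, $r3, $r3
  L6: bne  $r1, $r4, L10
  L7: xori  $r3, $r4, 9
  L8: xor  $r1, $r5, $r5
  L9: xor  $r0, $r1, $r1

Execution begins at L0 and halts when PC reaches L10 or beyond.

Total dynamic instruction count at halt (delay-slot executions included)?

5

#0 andi  $r3, $r5, 14 ; 0/7/12/10/12/11/3
#1 slti  $r2, $r5, 6 ; 0/7/0/10/12/11/3
#2 bne  $r1, $r4, L9 ; 0/7/0/10/12/11/3 ; →target
#3 slt  $r4, $r2, $r3 ; 0/7/0/10/1/11/3
#9 xor  $r0, $r1, $r1 ; 0/7/0/10/1/11/3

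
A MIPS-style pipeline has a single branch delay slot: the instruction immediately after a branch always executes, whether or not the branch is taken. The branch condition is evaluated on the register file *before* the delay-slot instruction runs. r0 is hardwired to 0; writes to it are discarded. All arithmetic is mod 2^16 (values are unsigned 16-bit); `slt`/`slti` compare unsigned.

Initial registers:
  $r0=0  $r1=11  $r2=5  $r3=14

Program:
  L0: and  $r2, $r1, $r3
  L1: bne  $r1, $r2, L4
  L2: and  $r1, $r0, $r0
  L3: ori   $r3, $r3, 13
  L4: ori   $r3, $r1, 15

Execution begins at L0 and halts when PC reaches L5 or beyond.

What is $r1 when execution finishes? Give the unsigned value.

[0] and  $r2, $r1, $r3  →  {$r0:0, $r1:11, $r2:10, $r3:14}
[1] bne  $r1, $r2, L4  →  {$r0:0, $r1:11, $r2:10, $r3:14}  ⟨branch taken⟩
[2] and  $r1, $r0, $r0  →  {$r0:0, $r1:0, $r2:10, $r3:14}
[4] ori   $r3, $r1, 15  →  {$r0:0, $r1:0, $r2:10, $r3:15}

0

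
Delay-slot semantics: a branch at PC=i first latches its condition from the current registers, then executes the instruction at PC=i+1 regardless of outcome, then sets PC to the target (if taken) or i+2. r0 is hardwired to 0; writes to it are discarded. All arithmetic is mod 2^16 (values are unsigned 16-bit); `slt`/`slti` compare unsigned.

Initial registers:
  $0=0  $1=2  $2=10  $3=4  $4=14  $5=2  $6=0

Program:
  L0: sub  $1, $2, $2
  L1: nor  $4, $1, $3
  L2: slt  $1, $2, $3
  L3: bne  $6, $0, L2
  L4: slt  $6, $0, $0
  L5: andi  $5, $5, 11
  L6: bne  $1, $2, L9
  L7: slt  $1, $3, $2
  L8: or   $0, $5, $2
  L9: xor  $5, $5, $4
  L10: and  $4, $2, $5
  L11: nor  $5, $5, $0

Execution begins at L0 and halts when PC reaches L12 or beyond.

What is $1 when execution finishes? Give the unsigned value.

1

#0 sub  $1, $2, $2 ; 0/0/10/4/14/2/0
#1 nor  $4, $1, $3 ; 0/0/10/4/65531/2/0
#2 slt  $1, $2, $3 ; 0/0/10/4/65531/2/0
#3 bne  $6, $0, L2 ; 0/0/10/4/65531/2/0 ; →fallthru
#4 slt  $6, $0, $0 ; 0/0/10/4/65531/2/0
#5 andi  $5, $5, 11 ; 0/0/10/4/65531/2/0
#6 bne  $1, $2, L9 ; 0/0/10/4/65531/2/0 ; →target
#7 slt  $1, $3, $2 ; 0/1/10/4/65531/2/0
#9 xor  $5, $5, $4 ; 0/1/10/4/65531/65529/0
#10 and  $4, $2, $5 ; 0/1/10/4/8/65529/0
#11 nor  $5, $5, $0 ; 0/1/10/4/8/6/0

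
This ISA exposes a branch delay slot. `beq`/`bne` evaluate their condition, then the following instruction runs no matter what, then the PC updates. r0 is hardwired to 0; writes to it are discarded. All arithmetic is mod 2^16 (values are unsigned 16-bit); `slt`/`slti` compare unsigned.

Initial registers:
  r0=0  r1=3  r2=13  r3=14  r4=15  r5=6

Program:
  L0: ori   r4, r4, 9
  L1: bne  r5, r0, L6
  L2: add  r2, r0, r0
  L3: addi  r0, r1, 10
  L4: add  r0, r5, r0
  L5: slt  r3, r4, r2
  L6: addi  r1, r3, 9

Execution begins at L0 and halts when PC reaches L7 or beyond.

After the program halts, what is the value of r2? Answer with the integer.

  step pc=0: ori   r4, r4, 9  regs=(0,3,13,14,15,6)
  step pc=1: bne  r5, r0, L6  cond=T  regs=(0,3,13,14,15,6)
  step pc=2: add  r2, r0, r0  regs=(0,3,0,14,15,6)
  step pc=6: addi  r1, r3, 9  regs=(0,23,0,14,15,6)

0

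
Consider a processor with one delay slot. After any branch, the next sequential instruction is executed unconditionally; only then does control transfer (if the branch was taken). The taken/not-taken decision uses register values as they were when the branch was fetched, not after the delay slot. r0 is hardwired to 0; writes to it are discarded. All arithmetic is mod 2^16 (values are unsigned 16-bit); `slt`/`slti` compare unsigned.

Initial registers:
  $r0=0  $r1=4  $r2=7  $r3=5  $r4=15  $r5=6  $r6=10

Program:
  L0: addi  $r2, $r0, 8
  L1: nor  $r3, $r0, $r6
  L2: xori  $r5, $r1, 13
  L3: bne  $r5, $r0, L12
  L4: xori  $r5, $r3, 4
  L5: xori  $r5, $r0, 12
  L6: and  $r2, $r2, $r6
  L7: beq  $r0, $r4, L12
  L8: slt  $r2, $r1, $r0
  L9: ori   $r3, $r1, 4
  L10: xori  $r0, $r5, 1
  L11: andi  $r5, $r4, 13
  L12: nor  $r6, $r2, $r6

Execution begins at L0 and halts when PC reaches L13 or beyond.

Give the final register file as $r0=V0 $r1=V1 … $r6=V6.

$r0=0 $r1=4 $r2=8 $r3=65525 $r4=15 $r5=65521 $r6=65525

  step pc=0: addi  $r2, $r0, 8  regs=(0,4,8,5,15,6,10)
  step pc=1: nor  $r3, $r0, $r6  regs=(0,4,8,65525,15,6,10)
  step pc=2: xori  $r5, $r1, 13  regs=(0,4,8,65525,15,9,10)
  step pc=3: bne  $r5, $r0, L12  cond=T  regs=(0,4,8,65525,15,9,10)
  step pc=4: xori  $r5, $r3, 4  regs=(0,4,8,65525,15,65521,10)
  step pc=12: nor  $r6, $r2, $r6  regs=(0,4,8,65525,15,65521,65525)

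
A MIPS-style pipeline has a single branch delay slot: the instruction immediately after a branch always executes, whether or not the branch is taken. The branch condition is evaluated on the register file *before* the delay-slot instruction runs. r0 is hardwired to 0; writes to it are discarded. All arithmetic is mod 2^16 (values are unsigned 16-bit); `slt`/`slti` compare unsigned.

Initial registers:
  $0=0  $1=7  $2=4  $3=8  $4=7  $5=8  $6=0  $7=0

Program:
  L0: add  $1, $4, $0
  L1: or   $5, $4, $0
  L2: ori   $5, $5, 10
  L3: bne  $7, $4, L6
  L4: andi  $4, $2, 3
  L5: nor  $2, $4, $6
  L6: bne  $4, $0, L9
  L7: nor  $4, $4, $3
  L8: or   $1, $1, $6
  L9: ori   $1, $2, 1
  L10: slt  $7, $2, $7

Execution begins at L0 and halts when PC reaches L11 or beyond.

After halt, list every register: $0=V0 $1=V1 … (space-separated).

[0] add  $1, $4, $0  →  {$0:0, $1:7, $2:4, $3:8, $4:7, $5:8, $6:0, $7:0}
[1] or   $5, $4, $0  →  {$0:0, $1:7, $2:4, $3:8, $4:7, $5:7, $6:0, $7:0}
[2] ori   $5, $5, 10  →  {$0:0, $1:7, $2:4, $3:8, $4:7, $5:15, $6:0, $7:0}
[3] bne  $7, $4, L6  →  {$0:0, $1:7, $2:4, $3:8, $4:7, $5:15, $6:0, $7:0}  ⟨branch taken⟩
[4] andi  $4, $2, 3  →  {$0:0, $1:7, $2:4, $3:8, $4:0, $5:15, $6:0, $7:0}
[6] bne  $4, $0, L9  →  {$0:0, $1:7, $2:4, $3:8, $4:0, $5:15, $6:0, $7:0}  ⟨branch fallthrough⟩
[7] nor  $4, $4, $3  →  {$0:0, $1:7, $2:4, $3:8, $4:65527, $5:15, $6:0, $7:0}
[8] or   $1, $1, $6  →  {$0:0, $1:7, $2:4, $3:8, $4:65527, $5:15, $6:0, $7:0}
[9] ori   $1, $2, 1  →  {$0:0, $1:5, $2:4, $3:8, $4:65527, $5:15, $6:0, $7:0}
[10] slt  $7, $2, $7  →  {$0:0, $1:5, $2:4, $3:8, $4:65527, $5:15, $6:0, $7:0}

$0=0 $1=5 $2=4 $3=8 $4=65527 $5=15 $6=0 $7=0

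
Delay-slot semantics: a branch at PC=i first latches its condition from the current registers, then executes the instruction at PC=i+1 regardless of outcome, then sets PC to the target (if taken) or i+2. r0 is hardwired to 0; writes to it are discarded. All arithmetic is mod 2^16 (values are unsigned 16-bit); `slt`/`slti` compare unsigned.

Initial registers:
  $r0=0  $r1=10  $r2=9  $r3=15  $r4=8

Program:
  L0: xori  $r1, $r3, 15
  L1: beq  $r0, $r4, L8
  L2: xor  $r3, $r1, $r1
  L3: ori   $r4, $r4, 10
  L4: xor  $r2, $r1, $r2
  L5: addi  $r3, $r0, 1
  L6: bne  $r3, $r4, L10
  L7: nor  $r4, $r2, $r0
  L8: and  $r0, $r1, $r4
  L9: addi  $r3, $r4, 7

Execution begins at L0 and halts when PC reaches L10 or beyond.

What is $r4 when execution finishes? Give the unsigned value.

65526

  step pc=0: xori  $r1, $r3, 15  regs=(0,0,9,15,8)
  step pc=1: beq  $r0, $r4, L8  cond=F  regs=(0,0,9,15,8)
  step pc=2: xor  $r3, $r1, $r1  regs=(0,0,9,0,8)
  step pc=3: ori   $r4, $r4, 10  regs=(0,0,9,0,10)
  step pc=4: xor  $r2, $r1, $r2  regs=(0,0,9,0,10)
  step pc=5: addi  $r3, $r0, 1  regs=(0,0,9,1,10)
  step pc=6: bne  $r3, $r4, L10  cond=T  regs=(0,0,9,1,10)
  step pc=7: nor  $r4, $r2, $r0  regs=(0,0,9,1,65526)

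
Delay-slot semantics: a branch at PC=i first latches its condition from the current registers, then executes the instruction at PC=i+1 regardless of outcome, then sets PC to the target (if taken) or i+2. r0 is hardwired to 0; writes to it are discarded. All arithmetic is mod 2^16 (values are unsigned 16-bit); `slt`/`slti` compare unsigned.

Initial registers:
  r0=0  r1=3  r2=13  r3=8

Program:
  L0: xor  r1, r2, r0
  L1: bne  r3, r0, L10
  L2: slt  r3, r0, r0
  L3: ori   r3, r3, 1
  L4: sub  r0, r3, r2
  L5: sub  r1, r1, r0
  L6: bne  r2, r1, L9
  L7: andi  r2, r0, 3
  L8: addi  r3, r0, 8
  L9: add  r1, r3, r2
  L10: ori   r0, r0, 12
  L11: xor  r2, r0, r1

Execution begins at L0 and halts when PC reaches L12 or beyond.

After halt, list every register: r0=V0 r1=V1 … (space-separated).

r0=0 r1=13 r2=13 r3=0

  step pc=0: xor  r1, r2, r0  regs=(0,13,13,8)
  step pc=1: bne  r3, r0, L10  cond=T  regs=(0,13,13,8)
  step pc=2: slt  r3, r0, r0  regs=(0,13,13,0)
  step pc=10: ori   r0, r0, 12  regs=(0,13,13,0)
  step pc=11: xor  r2, r0, r1  regs=(0,13,13,0)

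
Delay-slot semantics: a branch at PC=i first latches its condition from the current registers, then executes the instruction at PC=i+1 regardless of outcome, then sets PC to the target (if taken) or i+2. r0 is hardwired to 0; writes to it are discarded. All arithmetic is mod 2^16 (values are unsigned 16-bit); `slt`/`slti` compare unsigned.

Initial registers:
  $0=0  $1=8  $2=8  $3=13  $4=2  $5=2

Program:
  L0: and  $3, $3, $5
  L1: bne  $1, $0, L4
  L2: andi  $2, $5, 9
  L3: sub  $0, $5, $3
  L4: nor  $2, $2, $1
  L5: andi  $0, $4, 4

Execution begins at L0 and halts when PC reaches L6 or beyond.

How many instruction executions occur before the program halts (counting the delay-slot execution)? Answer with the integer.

5

  step pc=0: and  $3, $3, $5  regs=(0,8,8,0,2,2)
  step pc=1: bne  $1, $0, L4  cond=T  regs=(0,8,8,0,2,2)
  step pc=2: andi  $2, $5, 9  regs=(0,8,0,0,2,2)
  step pc=4: nor  $2, $2, $1  regs=(0,8,65527,0,2,2)
  step pc=5: andi  $0, $4, 4  regs=(0,8,65527,0,2,2)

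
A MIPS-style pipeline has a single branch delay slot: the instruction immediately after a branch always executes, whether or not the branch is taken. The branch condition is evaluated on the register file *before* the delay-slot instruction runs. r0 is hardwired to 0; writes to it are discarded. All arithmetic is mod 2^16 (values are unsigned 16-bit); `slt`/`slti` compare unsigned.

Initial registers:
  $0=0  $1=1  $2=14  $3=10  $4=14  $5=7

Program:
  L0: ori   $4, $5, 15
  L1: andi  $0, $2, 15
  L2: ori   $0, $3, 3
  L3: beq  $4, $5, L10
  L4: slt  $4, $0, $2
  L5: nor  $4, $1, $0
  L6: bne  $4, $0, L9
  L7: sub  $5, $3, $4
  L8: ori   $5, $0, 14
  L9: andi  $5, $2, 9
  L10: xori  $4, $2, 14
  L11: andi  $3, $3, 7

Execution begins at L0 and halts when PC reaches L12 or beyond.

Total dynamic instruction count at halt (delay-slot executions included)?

11

#0 ori   $4, $5, 15 ; 0/1/14/10/15/7
#1 andi  $0, $2, 15 ; 0/1/14/10/15/7
#2 ori   $0, $3, 3 ; 0/1/14/10/15/7
#3 beq  $4, $5, L10 ; 0/1/14/10/15/7 ; →fallthru
#4 slt  $4, $0, $2 ; 0/1/14/10/1/7
#5 nor  $4, $1, $0 ; 0/1/14/10/65534/7
#6 bne  $4, $0, L9 ; 0/1/14/10/65534/7 ; →target
#7 sub  $5, $3, $4 ; 0/1/14/10/65534/12
#9 andi  $5, $2, 9 ; 0/1/14/10/65534/8
#10 xori  $4, $2, 14 ; 0/1/14/10/0/8
#11 andi  $3, $3, 7 ; 0/1/14/2/0/8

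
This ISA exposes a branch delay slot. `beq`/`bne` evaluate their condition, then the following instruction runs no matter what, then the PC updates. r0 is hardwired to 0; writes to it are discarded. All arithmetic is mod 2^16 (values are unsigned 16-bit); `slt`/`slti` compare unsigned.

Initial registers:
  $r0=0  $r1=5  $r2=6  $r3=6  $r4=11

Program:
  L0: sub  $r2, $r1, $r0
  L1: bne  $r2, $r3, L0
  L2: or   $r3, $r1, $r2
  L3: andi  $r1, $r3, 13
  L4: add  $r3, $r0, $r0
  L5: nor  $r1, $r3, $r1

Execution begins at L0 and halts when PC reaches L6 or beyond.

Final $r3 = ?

0

  step pc=0: sub  $r2, $r1, $r0  regs=(0,5,5,6,11)
  step pc=1: bne  $r2, $r3, L0  cond=T  regs=(0,5,5,6,11)
  step pc=2: or   $r3, $r1, $r2  regs=(0,5,5,5,11)
  step pc=0: sub  $r2, $r1, $r0  regs=(0,5,5,5,11)
  step pc=1: bne  $r2, $r3, L0  cond=F  regs=(0,5,5,5,11)
  step pc=2: or   $r3, $r1, $r2  regs=(0,5,5,5,11)
  step pc=3: andi  $r1, $r3, 13  regs=(0,5,5,5,11)
  step pc=4: add  $r3, $r0, $r0  regs=(0,5,5,0,11)
  step pc=5: nor  $r1, $r3, $r1  regs=(0,65530,5,0,11)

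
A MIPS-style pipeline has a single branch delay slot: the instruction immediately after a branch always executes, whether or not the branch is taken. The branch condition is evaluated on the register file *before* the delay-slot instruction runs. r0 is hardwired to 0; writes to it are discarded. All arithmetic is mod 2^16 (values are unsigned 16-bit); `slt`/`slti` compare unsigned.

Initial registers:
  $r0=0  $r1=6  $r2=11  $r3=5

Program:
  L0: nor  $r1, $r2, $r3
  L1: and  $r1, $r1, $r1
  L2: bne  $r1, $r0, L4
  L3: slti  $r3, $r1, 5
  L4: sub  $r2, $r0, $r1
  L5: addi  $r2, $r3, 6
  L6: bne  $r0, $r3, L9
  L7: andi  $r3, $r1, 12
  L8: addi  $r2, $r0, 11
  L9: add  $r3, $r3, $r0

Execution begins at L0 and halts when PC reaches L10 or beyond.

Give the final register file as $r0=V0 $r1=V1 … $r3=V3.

[0] nor  $r1, $r2, $r3  →  {$r0:0, $r1:65520, $r2:11, $r3:5}
[1] and  $r1, $r1, $r1  →  {$r0:0, $r1:65520, $r2:11, $r3:5}
[2] bne  $r1, $r0, L4  →  {$r0:0, $r1:65520, $r2:11, $r3:5}  ⟨branch taken⟩
[3] slti  $r3, $r1, 5  →  {$r0:0, $r1:65520, $r2:11, $r3:0}
[4] sub  $r2, $r0, $r1  →  {$r0:0, $r1:65520, $r2:16, $r3:0}
[5] addi  $r2, $r3, 6  →  {$r0:0, $r1:65520, $r2:6, $r3:0}
[6] bne  $r0, $r3, L9  →  {$r0:0, $r1:65520, $r2:6, $r3:0}  ⟨branch fallthrough⟩
[7] andi  $r3, $r1, 12  →  {$r0:0, $r1:65520, $r2:6, $r3:0}
[8] addi  $r2, $r0, 11  →  {$r0:0, $r1:65520, $r2:11, $r3:0}
[9] add  $r3, $r3, $r0  →  {$r0:0, $r1:65520, $r2:11, $r3:0}

$r0=0 $r1=65520 $r2=11 $r3=0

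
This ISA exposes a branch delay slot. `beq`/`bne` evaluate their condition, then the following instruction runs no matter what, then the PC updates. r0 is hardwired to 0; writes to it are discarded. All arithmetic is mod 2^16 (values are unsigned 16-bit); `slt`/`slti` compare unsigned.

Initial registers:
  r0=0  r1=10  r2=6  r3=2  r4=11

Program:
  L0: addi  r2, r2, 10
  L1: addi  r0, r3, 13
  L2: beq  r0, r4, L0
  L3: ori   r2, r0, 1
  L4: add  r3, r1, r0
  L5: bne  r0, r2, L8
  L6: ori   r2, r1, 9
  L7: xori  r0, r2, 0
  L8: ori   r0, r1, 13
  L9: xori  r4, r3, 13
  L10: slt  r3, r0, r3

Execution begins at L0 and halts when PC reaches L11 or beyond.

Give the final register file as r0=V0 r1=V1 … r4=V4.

[0] addi  r2, r2, 10  →  {r0:0, r1:10, r2:16, r3:2, r4:11}
[1] addi  r0, r3, 13  →  {r0:0, r1:10, r2:16, r3:2, r4:11}
[2] beq  r0, r4, L0  →  {r0:0, r1:10, r2:16, r3:2, r4:11}  ⟨branch fallthrough⟩
[3] ori   r2, r0, 1  →  {r0:0, r1:10, r2:1, r3:2, r4:11}
[4] add  r3, r1, r0  →  {r0:0, r1:10, r2:1, r3:10, r4:11}
[5] bne  r0, r2, L8  →  {r0:0, r1:10, r2:1, r3:10, r4:11}  ⟨branch taken⟩
[6] ori   r2, r1, 9  →  {r0:0, r1:10, r2:11, r3:10, r4:11}
[8] ori   r0, r1, 13  →  {r0:0, r1:10, r2:11, r3:10, r4:11}
[9] xori  r4, r3, 13  →  {r0:0, r1:10, r2:11, r3:10, r4:7}
[10] slt  r3, r0, r3  →  {r0:0, r1:10, r2:11, r3:1, r4:7}

r0=0 r1=10 r2=11 r3=1 r4=7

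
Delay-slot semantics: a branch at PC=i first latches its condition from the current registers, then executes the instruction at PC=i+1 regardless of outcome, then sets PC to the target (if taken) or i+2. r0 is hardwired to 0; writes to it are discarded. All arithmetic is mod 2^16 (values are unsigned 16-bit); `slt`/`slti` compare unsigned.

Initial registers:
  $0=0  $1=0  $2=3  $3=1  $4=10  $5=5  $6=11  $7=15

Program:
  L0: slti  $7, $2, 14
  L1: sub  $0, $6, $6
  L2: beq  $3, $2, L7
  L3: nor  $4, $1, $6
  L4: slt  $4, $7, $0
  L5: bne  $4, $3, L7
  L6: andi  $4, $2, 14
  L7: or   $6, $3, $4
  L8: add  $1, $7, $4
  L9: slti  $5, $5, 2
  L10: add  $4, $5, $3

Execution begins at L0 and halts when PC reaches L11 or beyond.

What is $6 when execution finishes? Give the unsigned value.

3

[0] slti  $7, $2, 14  →  {$0:0, $1:0, $2:3, $3:1, $4:10, $5:5, $6:11, $7:1}
[1] sub  $0, $6, $6  →  {$0:0, $1:0, $2:3, $3:1, $4:10, $5:5, $6:11, $7:1}
[2] beq  $3, $2, L7  →  {$0:0, $1:0, $2:3, $3:1, $4:10, $5:5, $6:11, $7:1}  ⟨branch fallthrough⟩
[3] nor  $4, $1, $6  →  {$0:0, $1:0, $2:3, $3:1, $4:65524, $5:5, $6:11, $7:1}
[4] slt  $4, $7, $0  →  {$0:0, $1:0, $2:3, $3:1, $4:0, $5:5, $6:11, $7:1}
[5] bne  $4, $3, L7  →  {$0:0, $1:0, $2:3, $3:1, $4:0, $5:5, $6:11, $7:1}  ⟨branch taken⟩
[6] andi  $4, $2, 14  →  {$0:0, $1:0, $2:3, $3:1, $4:2, $5:5, $6:11, $7:1}
[7] or   $6, $3, $4  →  {$0:0, $1:0, $2:3, $3:1, $4:2, $5:5, $6:3, $7:1}
[8] add  $1, $7, $4  →  {$0:0, $1:3, $2:3, $3:1, $4:2, $5:5, $6:3, $7:1}
[9] slti  $5, $5, 2  →  {$0:0, $1:3, $2:3, $3:1, $4:2, $5:0, $6:3, $7:1}
[10] add  $4, $5, $3  →  {$0:0, $1:3, $2:3, $3:1, $4:1, $5:0, $6:3, $7:1}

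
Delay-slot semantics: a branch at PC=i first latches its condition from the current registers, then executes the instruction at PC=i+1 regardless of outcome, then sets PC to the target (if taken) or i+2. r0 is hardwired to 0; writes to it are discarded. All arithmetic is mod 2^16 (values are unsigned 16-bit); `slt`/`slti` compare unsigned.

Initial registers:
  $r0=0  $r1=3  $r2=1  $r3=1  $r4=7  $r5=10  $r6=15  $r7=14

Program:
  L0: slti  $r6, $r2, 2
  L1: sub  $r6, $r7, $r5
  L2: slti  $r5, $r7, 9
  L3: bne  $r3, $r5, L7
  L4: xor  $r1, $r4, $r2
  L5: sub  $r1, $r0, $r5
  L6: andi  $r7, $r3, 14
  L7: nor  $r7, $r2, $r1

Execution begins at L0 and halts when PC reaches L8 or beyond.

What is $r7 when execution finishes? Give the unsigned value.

[0] slti  $r6, $r2, 2  →  {$r0:0, $r1:3, $r2:1, $r3:1, $r4:7, $r5:10, $r6:1, $r7:14}
[1] sub  $r6, $r7, $r5  →  {$r0:0, $r1:3, $r2:1, $r3:1, $r4:7, $r5:10, $r6:4, $r7:14}
[2] slti  $r5, $r7, 9  →  {$r0:0, $r1:3, $r2:1, $r3:1, $r4:7, $r5:0, $r6:4, $r7:14}
[3] bne  $r3, $r5, L7  →  {$r0:0, $r1:3, $r2:1, $r3:1, $r4:7, $r5:0, $r6:4, $r7:14}  ⟨branch taken⟩
[4] xor  $r1, $r4, $r2  →  {$r0:0, $r1:6, $r2:1, $r3:1, $r4:7, $r5:0, $r6:4, $r7:14}
[7] nor  $r7, $r2, $r1  →  {$r0:0, $r1:6, $r2:1, $r3:1, $r4:7, $r5:0, $r6:4, $r7:65528}

65528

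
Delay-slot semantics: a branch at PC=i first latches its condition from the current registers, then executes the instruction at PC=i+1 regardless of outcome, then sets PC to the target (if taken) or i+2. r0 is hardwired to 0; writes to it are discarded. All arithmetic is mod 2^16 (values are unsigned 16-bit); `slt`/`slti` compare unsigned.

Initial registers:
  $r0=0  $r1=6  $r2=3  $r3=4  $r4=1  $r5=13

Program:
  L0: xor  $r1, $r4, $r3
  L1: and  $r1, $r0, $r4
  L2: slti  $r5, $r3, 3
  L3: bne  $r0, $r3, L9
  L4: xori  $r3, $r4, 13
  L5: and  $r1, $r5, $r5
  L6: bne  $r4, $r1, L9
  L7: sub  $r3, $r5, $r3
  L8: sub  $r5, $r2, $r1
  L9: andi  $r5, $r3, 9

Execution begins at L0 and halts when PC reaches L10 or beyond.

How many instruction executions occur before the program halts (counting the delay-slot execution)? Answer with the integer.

  step pc=0: xor  $r1, $r4, $r3  regs=(0,5,3,4,1,13)
  step pc=1: and  $r1, $r0, $r4  regs=(0,0,3,4,1,13)
  step pc=2: slti  $r5, $r3, 3  regs=(0,0,3,4,1,0)
  step pc=3: bne  $r0, $r3, L9  cond=T  regs=(0,0,3,4,1,0)
  step pc=4: xori  $r3, $r4, 13  regs=(0,0,3,12,1,0)
  step pc=9: andi  $r5, $r3, 9  regs=(0,0,3,12,1,8)

6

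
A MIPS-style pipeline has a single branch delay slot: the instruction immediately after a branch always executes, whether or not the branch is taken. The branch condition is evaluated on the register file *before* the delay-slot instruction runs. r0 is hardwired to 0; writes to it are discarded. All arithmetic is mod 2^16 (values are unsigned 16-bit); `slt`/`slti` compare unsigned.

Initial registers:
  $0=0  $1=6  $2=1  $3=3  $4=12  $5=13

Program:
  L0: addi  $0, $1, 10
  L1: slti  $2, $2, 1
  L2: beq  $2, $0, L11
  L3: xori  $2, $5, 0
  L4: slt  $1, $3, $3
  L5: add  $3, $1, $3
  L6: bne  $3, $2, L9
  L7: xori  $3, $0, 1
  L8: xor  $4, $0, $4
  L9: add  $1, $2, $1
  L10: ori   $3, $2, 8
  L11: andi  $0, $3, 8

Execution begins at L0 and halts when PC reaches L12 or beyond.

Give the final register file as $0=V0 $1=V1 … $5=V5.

$0=0 $1=6 $2=13 $3=3 $4=12 $5=13

  step pc=0: addi  $0, $1, 10  regs=(0,6,1,3,12,13)
  step pc=1: slti  $2, $2, 1  regs=(0,6,0,3,12,13)
  step pc=2: beq  $2, $0, L11  cond=T  regs=(0,6,0,3,12,13)
  step pc=3: xori  $2, $5, 0  regs=(0,6,13,3,12,13)
  step pc=11: andi  $0, $3, 8  regs=(0,6,13,3,12,13)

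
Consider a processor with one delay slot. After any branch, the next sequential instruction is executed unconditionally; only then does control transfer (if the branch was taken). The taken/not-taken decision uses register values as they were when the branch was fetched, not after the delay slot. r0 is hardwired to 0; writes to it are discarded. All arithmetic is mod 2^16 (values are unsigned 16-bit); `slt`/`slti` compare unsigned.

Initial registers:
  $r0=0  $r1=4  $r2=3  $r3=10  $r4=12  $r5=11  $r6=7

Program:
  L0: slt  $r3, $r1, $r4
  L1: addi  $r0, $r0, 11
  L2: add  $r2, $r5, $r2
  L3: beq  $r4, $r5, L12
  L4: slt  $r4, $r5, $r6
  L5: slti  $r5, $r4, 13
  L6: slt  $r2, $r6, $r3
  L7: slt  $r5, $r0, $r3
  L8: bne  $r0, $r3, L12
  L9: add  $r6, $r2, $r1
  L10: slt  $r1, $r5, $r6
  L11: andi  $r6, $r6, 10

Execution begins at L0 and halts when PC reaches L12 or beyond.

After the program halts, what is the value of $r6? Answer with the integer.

PC=0  slt  $r3, $r1, $r4     | $r0=0 $r1=4 $r2=3 $r3=1 $r4=12 $r5=11 $r6=7
PC=1  addi  $r0, $r0, 11     | $r0=0 $r1=4 $r2=3 $r3=1 $r4=12 $r5=11 $r6=7
PC=2  add  $r2, $r5, $r2     | $r0=0 $r1=4 $r2=14 $r3=1 $r4=12 $r5=11 $r6=7
PC=3  beq  $r4, $r5, L12     | $r0=0 $r1=4 $r2=14 $r3=1 $r4=12 $r5=11 $r6=7  [not taken]
PC=4  slt  $r4, $r5, $r6     | $r0=0 $r1=4 $r2=14 $r3=1 $r4=0 $r5=11 $r6=7
PC=5  slti  $r5, $r4, 13     | $r0=0 $r1=4 $r2=14 $r3=1 $r4=0 $r5=1 $r6=7
PC=6  slt  $r2, $r6, $r3     | $r0=0 $r1=4 $r2=0 $r3=1 $r4=0 $r5=1 $r6=7
PC=7  slt  $r5, $r0, $r3     | $r0=0 $r1=4 $r2=0 $r3=1 $r4=0 $r5=1 $r6=7
PC=8  bne  $r0, $r3, L12     | $r0=0 $r1=4 $r2=0 $r3=1 $r4=0 $r5=1 $r6=7  [TAKEN]
PC=9  add  $r6, $r2, $r1     | $r0=0 $r1=4 $r2=0 $r3=1 $r4=0 $r5=1 $r6=4

4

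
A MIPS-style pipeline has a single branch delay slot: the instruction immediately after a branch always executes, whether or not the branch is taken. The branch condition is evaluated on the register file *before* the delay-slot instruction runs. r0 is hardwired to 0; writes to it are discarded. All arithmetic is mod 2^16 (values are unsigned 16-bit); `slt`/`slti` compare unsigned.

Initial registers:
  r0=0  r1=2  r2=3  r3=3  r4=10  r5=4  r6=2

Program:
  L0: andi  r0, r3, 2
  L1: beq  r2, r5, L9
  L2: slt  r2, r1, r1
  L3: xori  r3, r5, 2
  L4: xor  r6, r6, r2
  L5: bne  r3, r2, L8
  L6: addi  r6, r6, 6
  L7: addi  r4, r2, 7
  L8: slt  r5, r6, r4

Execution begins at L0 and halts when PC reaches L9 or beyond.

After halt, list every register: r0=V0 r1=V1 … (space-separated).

[0] andi  r0, r3, 2  →  {r0:0, r1:2, r2:3, r3:3, r4:10, r5:4, r6:2}
[1] beq  r2, r5, L9  →  {r0:0, r1:2, r2:3, r3:3, r4:10, r5:4, r6:2}  ⟨branch fallthrough⟩
[2] slt  r2, r1, r1  →  {r0:0, r1:2, r2:0, r3:3, r4:10, r5:4, r6:2}
[3] xori  r3, r5, 2  →  {r0:0, r1:2, r2:0, r3:6, r4:10, r5:4, r6:2}
[4] xor  r6, r6, r2  →  {r0:0, r1:2, r2:0, r3:6, r4:10, r5:4, r6:2}
[5] bne  r3, r2, L8  →  {r0:0, r1:2, r2:0, r3:6, r4:10, r5:4, r6:2}  ⟨branch taken⟩
[6] addi  r6, r6, 6  →  {r0:0, r1:2, r2:0, r3:6, r4:10, r5:4, r6:8}
[8] slt  r5, r6, r4  →  {r0:0, r1:2, r2:0, r3:6, r4:10, r5:1, r6:8}

r0=0 r1=2 r2=0 r3=6 r4=10 r5=1 r6=8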